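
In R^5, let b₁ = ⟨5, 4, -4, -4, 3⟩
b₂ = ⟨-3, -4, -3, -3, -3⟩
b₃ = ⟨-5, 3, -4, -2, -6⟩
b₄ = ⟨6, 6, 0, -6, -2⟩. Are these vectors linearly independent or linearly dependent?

Place the vectors as rows of a 4×5 matrix and reduce to echelon form.
The reduction yields 4 nonzero rows, so the rank is 4.
Since rank = 4 (the number of vectors), the set is linearly independent.

linearly independent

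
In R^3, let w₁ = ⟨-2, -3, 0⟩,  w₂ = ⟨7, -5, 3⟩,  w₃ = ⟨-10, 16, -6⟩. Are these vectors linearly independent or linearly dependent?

linearly dependent

Place the vectors as rows of a 3×3 matrix and reduce to echelon form.
The reduction yields 2 nonzero rows, so the rank is 2.
Since rank 2 < 3, the set is linearly dependent.
Indeed 2w₁ + 2w₂ + w₃ = 0.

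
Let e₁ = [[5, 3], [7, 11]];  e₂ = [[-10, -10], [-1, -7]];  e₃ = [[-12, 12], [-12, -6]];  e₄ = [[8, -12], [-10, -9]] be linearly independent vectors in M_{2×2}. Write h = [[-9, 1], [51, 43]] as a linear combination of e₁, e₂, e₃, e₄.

Identify each element with its coordinate vector in ℝ⁴ via {E₁₁, E₁₂, E₂₁, E₂₂}.
Solve the system with e₁, e₂, e₃, e₄ as columns and h as the right-hand side.
Back-substitution yields (a₁, …, a₄) = (3, 2, -1, -2).

h = 3e₁ + 2e₂ - e₃ - 2e₄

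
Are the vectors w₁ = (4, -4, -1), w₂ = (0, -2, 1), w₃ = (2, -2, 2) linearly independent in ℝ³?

Form the 3×3 matrix with these as columns; its determinant is -20.
A nonzero determinant means the columns are linearly independent.

linearly independent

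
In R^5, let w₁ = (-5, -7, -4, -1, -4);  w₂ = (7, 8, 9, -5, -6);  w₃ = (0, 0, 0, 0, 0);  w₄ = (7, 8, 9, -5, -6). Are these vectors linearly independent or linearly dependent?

linearly dependent

One of the vectors is the zero vector, so the set is linearly dependent.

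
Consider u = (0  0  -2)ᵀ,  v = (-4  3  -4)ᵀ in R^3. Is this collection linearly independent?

linearly independent

Row-reduce the matrix whose columns are u, v.
The reduction yields 2 nonzero rows, so the rank is 2.
Since rank = 2 (the number of vectors), the set is linearly independent.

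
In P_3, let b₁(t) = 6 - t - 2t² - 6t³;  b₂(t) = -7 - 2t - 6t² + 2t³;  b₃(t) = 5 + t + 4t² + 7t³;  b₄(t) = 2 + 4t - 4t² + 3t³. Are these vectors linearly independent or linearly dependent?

Write each element as a coordinate vector in ℝ⁴ using {1, t, …, t³}.
Form the 4×4 matrix with these as columns; its determinant is -2520.
A nonzero determinant means the columns are linearly independent.

linearly independent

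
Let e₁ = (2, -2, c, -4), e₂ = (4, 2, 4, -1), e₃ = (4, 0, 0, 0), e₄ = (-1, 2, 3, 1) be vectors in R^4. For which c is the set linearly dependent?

c = -3/2

Dependence holds iff the 4×4 matrix [e₁ e₂ e₃ e₄] is singular.
The determinant works out to -16*c - 24.
Solving -16*c - 24 = 0 yields c = -3/2.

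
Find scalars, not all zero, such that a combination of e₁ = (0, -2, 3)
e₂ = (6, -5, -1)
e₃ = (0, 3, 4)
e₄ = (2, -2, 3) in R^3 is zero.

Solve the homogeneous system with e₁, e₂, e₃, e₄ as columns by row-reducing the coefficient matrix.
One solution (up to scaling) is (2, 1, 1, -3).

2e₁ + e₂ + e₃ - 3e₄ = 0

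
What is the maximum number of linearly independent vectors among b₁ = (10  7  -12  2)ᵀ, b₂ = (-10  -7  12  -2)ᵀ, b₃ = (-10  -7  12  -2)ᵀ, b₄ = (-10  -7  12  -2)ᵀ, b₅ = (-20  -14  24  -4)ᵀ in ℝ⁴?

1

Row-reduce the 5×4 matrix with these as rows.
The echelon form has 1 nonzero row, so the rank is 1.
(With 5 elements in a 4-dimensional space the rank is at most 4.)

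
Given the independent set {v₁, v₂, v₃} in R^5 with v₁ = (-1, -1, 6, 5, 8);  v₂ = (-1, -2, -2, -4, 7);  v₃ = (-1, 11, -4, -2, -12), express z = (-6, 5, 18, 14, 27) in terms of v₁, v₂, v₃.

z = 4v₁ + v₂ + v₃

Write z = a₁v₁ + … + a₃v₃ and equate components.
The system has the unique solution (a₁, a₂, a₃) = (4, 1, 1).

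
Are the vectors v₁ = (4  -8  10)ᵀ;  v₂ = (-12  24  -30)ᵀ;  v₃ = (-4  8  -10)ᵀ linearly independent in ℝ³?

linearly dependent

Place the vectors as rows of a 3×3 matrix and reduce to echelon form.
The reduction yields 1 nonzero row, so the rank is 1.
Since rank 1 < 3, the set is linearly dependent.
Indeed 3v₁ + v₂ = 0.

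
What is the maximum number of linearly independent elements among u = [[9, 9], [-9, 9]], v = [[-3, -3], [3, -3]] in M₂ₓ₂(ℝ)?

1

Represent each element by its coordinate vector in ℝ⁴.
Put the 4×2 matrix [u|v] into echelon form.
The echelon form has 1 nonzero row, so the rank is 1.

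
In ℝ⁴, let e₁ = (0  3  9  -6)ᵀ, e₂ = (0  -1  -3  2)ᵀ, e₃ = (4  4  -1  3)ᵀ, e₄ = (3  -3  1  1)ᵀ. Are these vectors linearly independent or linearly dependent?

linearly dependent

The matrix [e₁|e₂|e₃|e₄] has determinant 0.
A zero determinant means the columns are linearly dependent.
Indeed e₁ + 3e₂ = 0.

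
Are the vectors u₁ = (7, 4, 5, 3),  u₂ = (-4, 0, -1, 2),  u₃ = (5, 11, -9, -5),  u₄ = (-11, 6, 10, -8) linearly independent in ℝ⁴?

linearly independent

Form the 4×4 matrix with these as columns; its determinant is 9705.
A nonzero determinant means the columns are linearly independent.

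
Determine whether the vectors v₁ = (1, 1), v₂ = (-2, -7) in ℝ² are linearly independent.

linearly independent

Form the 2×2 matrix with these as columns; its determinant is -5.
A nonzero determinant means the columns are linearly independent.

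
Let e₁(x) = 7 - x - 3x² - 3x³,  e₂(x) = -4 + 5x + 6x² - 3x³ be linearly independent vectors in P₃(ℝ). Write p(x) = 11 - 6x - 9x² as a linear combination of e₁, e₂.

Identify each element with its coordinate vector in ℝ⁴ via {1, x, …, x³}.
Write p = c₁e₁ + c₂e₂ and equate components.
Row-reducing the augmented matrix gives the unique coefficients (c₁, c₂) = (1, -1).

p = e₁ - e₂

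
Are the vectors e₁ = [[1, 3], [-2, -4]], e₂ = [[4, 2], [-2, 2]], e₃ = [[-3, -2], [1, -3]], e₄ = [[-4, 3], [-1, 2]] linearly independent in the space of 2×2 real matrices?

linearly independent

Write each element as a coordinate vector in ℝ⁴ using {E₁₁, E₁₂, E₂₁, E₂₂}.
Place the vectors as rows of a 4×4 matrix and reduce to echelon form.
The reduction yields 4 nonzero rows, so the rank is 4.
Since rank = 4 (the number of vectors), the set is linearly independent.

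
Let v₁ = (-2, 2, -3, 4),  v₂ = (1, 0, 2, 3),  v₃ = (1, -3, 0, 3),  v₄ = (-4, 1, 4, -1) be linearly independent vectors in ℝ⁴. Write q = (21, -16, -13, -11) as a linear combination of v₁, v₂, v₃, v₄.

q = -3v₁ - 3v₂ + 2v₃ - 4v₄

Solve the system with v₁, v₂, v₃, v₄ as columns and q as the right-hand side.
Back-substitution yields (a₁, …, a₄) = (-3, -3, 2, -4).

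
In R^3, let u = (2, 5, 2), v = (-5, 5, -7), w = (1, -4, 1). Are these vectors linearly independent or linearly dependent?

linearly independent

Form the 3×3 matrix with these as columns; its determinant is -26.
A nonzero determinant means the columns are linearly independent.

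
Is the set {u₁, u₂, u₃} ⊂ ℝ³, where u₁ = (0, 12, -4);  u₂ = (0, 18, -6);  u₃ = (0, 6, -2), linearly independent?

One vector is a scalar multiple of another, so the set is dependent.

linearly dependent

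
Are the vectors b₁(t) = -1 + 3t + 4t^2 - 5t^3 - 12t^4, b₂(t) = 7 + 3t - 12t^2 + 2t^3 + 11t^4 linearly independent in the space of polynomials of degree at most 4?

linearly independent

Take coordinates with respect to the standard basis {1, t, …, t^4}.
Place the vectors as rows of a 2×5 matrix and reduce to echelon form.
The reduction yields 2 nonzero rows, so the rank is 2.
Since rank = 2 (the number of vectors), the set is linearly independent.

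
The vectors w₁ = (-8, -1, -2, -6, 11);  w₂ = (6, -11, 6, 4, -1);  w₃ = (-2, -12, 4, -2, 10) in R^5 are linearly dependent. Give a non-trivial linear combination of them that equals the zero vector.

Row-reduce the matrix with w₁, w₂, w₃ as columns; the null space gives the coefficients.
The free variable yields coefficients (1, 1, -1) (any nonzero multiple also works).

w₁ + w₂ - w₃ = 0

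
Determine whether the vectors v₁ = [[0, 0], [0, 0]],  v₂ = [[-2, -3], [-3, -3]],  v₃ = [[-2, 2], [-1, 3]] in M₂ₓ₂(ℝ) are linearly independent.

Write each element as a coordinate vector in ℝ⁴ using {E₁₁, E₁₂, E₂₁, E₂₂}.
One of the vectors is the zero vector, so the set is linearly dependent.

linearly dependent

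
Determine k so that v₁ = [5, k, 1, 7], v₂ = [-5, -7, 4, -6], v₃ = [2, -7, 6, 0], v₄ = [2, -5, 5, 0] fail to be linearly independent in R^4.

k = -21/4

Dependence holds iff the 4×4 matrix [v₁ v₂ v₃ v₄] is singular.
Cofactor expansion gives det = -12*k - 63.
Setting this to zero gives k = -21/4.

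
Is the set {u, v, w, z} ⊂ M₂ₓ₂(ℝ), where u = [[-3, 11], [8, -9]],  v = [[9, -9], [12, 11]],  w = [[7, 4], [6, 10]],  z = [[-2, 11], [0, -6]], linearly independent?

linearly independent

Write each element as a coordinate vector in ℝ⁴ using {E₁₁, E₁₂, E₂₁, E₂₂}.
Place the vectors as rows of a 4×4 matrix and reduce to echelon form.
The reduction yields 4 nonzero rows, so the rank is 4.
Since rank = 4 (the number of vectors), the set is linearly independent.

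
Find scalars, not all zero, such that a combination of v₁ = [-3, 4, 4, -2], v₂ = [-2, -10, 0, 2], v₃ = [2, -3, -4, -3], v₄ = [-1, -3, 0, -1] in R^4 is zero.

v₁ + v₂ + v₃ - 3v₄ = 0

Write the vectors as columns of a matrix and find a nonzero vector in its null space.
The free variable yields coefficients (1, 1, 1, -3) (any nonzero multiple also works).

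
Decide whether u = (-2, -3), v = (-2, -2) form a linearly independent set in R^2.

linearly independent

The matrix [u|v] has determinant -2.
A nonzero determinant means the columns are linearly independent.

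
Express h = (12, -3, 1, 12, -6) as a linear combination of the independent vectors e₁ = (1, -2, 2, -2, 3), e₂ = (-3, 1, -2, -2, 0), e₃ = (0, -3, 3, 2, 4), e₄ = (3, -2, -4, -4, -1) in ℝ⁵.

Solve the system with e₁, e₂, e₃, e₄ as columns and h as the right-hand side.
The system has the unique solution (α₁, …, α₄) = (-3, -4, 1, 1).

h = -3e₁ - 4e₂ + e₃ + e₄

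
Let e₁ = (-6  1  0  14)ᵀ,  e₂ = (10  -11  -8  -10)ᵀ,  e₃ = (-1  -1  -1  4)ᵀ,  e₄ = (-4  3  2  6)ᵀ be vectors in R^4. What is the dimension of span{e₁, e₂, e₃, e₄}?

2

Apply Gaussian elimination to the matrix whose rows are e₁, e₂, e₃, e₄.
There are 2 pivot columns, so rank = 2.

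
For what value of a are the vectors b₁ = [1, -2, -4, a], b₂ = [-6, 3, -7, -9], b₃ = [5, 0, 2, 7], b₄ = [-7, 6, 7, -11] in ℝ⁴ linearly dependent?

The set is linearly dependent precisely when det[b₁; b₂; b₃; b₄] = 0.
Expanding, det = 285*a - 513.
This vanishes exactly when a = 9/5.

a = 9/5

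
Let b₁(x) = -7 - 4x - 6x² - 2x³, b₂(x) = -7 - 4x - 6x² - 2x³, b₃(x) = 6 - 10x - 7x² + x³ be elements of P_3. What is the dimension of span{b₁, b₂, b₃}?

Use coordinates relative to {1, x, …, x³}.
Apply Gaussian elimination to the matrix whose rows are b₁, b₂, b₃.
Exactly 2 pivots survive; hence the rank is 2.

dim = 2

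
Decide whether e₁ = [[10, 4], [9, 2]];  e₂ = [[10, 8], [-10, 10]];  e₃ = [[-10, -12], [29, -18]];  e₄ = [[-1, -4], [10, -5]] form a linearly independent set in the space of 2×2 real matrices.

linearly dependent

Write each element as a coordinate vector in ℝ⁴ using {E₁₁, E₁₂, E₂₁, E₂₂}.
Form the 4×4 matrix with these as columns; its determinant is 0.
A zero determinant means the columns are linearly dependent.
Indeed e₁ - 2e₂ - e₃ = 0.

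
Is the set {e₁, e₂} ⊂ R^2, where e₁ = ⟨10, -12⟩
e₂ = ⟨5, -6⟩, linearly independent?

linearly dependent

Form the 2×2 matrix with these as columns; its determinant is 0.
A zero determinant means the columns are linearly dependent.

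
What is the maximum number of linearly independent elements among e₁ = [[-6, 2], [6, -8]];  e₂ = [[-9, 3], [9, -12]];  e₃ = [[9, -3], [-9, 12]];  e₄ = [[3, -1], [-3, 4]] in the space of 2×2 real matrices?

1

Use coordinates relative to {E₁₁, E₁₂, E₂₁, E₂₂}.
Put the 4×4 matrix [e₁|e₂|e₃|e₄] into echelon form.
Reduction leaves 1 leading entry, giving rank 1.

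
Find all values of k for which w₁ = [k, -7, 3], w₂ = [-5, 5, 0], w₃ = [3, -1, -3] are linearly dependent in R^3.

The vectors are dependent exactly when the determinant of the matrix with rows w₁, w₂, w₃ vanishes.
Expanding, det = 75 - 15*k.
Solving 75 - 15*k = 0 yields k = 5.

k = 5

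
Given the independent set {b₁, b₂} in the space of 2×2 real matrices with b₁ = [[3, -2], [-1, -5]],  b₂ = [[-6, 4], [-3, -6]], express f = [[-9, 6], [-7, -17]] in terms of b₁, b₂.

f = b₁ + 2b₂

Work in coordinates with respect to the standard basis {E₁₁, E₁₂, E₂₁, E₂₂}.
Set up the augmented matrix [b₁ | b₂ | f] and row-reduce.
The system has the unique solution (c₁, c₂) = (1, 2).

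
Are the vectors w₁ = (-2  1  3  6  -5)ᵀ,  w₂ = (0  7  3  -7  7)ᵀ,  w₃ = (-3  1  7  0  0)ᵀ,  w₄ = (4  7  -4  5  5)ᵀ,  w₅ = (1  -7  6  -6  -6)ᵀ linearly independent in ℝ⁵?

The matrix [w₁|w₂|w₃|w₄|w₅] has determinant 15360.
A nonzero determinant means the columns are linearly independent.

linearly independent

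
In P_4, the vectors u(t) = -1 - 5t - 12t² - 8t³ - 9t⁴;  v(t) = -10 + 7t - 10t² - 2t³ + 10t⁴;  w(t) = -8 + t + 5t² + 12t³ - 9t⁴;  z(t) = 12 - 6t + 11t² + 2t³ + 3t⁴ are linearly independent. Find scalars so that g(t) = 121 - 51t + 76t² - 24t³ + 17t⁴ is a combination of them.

g = -u - 4v - 4w + 4z

Work in coordinates with respect to the standard basis {1, t, …, t⁴}.
Since u, v, w, z are independent, the coefficients expressing g are uniquely determined by a linear system.
The system has the unique solution (a₁, …, a₄) = (-1, -4, -4, 4).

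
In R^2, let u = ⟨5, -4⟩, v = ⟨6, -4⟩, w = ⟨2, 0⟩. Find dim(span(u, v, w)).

Apply Gaussian elimination to the matrix whose rows are u, v, w.
Exactly 2 pivots survive; hence the rank is 2.
(With 3 elements in a 2-dimensional space the rank is at most 2.)

2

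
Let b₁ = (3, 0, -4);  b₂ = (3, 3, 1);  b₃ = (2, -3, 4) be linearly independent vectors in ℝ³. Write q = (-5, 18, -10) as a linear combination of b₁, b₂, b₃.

q = -b₁ + 2b₂ - 4b₃

Set up the augmented matrix [b₁ | b₂ | b₃ | q] and row-reduce.
Back-substitution yields (a₁, a₂, a₃) = (-1, 2, -4).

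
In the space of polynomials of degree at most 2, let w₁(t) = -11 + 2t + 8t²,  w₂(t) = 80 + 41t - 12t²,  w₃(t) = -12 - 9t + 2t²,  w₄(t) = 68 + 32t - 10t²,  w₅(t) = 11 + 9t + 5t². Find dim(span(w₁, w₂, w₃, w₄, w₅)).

dim = 3

Use coordinates relative to {1, t, t²}.
Put the 3×5 matrix [w₁|w₂|w₃|w₄|w₅] into echelon form.
There are 3 pivot columns, so rank = 3.
(With 5 elements in a 3-dimensional space the rank is at most 3.)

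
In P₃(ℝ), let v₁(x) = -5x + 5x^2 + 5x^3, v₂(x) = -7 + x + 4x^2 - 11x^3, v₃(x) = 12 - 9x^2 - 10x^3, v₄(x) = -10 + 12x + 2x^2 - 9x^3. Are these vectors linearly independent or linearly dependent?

Take coordinates with respect to the standard basis {1, x, …, x^3}.
Place the vectors as rows of a 4×4 matrix and reduce to echelon form.
The reduction yields 4 nonzero rows, so the rank is 4.
Since rank = 4 (the number of vectors), the set is linearly independent.

linearly independent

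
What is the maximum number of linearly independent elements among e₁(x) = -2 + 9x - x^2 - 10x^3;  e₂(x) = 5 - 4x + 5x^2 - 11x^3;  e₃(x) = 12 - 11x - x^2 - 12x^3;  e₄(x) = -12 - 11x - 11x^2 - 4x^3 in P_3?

Use coordinates relative to {1, x, …, x^3}.
Apply Gaussian elimination to the matrix whose rows are e₁, e₂, e₃, e₄.
The echelon form has 4 nonzero rows, so the rank is 4.

4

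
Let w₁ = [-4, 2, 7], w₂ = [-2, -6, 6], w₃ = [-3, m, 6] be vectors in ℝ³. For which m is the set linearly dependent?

m = -3/5

The set is linearly dependent precisely when det[w₁; w₂; w₃] = 0.
Cofactor expansion gives det = 10*m + 6.
This vanishes exactly when m = -3/5.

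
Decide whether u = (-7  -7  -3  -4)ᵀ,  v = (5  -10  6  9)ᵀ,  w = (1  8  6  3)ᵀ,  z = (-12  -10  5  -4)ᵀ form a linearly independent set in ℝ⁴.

The matrix [u|v|w|z] has determinant -3080.
A nonzero determinant means the columns are linearly independent.

linearly independent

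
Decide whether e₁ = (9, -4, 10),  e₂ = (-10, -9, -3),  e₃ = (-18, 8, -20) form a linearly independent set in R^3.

The matrix [e₁|e₂|e₃] has determinant 0.
A zero determinant means the columns are linearly dependent.

linearly dependent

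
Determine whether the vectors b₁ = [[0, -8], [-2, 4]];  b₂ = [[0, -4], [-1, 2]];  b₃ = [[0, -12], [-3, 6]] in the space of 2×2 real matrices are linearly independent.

linearly dependent

Take coordinates with respect to the standard basis {E₁₁, E₁₂, E₂₁, E₂₂}.
Row-reduce the matrix whose columns are b₁, b₂, b₃.
The reduction yields 1 nonzero row, so the rank is 1.
Since rank 1 < 3, the set is linearly dependent.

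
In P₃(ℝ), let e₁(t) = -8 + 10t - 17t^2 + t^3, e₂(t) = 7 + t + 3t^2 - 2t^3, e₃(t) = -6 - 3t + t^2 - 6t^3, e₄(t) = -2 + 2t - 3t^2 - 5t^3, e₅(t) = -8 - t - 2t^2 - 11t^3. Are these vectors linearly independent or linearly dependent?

linearly dependent

Take coordinates with respect to the standard basis {1, t, …, t^3}.
There are 5 vectors in a 4-dimensional space, so they cannot be linearly independent.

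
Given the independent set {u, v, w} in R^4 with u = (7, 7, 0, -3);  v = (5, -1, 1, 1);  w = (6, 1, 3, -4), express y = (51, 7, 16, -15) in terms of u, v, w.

y = u + 4v + 4w

Since u, v, w are independent, the coefficients expressing y are uniquely determined by a linear system.
Back-substitution yields (c₁, c₂, c₃) = (1, 4, 4).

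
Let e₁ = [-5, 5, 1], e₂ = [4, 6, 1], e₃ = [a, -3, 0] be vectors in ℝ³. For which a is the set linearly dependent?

The set is linearly dependent precisely when det[e₁; e₂; e₃] = 0.
Cofactor expansion gives det = -a - 27.
This vanishes exactly when a = -27.

a = -27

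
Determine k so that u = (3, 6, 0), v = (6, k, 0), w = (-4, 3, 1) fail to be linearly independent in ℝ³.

Place the vectors as rows of a 3×3 matrix; dependence ⇔ determinant zero.
Cofactor expansion gives det = 3*k - 36.
Setting this to zero gives k = 12.

k = 12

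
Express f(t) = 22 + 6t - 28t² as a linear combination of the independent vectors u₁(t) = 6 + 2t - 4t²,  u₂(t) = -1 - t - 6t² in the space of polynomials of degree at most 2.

Work in coordinates with respect to the standard basis {1, t, t²}.
Set up the augmented matrix [u₁ | u₂ | f] and row-reduce.
The system has the unique solution (α₁, α₂) = (4, 2).

f = 4u₁ + 2u₂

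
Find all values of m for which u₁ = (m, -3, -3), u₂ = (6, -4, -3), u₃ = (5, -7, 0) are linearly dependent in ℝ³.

m = 37/7

Place the vectors as rows of a 3×3 matrix; dependence ⇔ determinant zero.
Cofactor expansion gives det = 111 - 21*m.
This vanishes exactly when m = 37/7.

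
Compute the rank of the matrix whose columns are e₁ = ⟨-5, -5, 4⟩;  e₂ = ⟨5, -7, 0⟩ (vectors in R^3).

Row-reduce the 2×3 matrix with these as rows.
Exactly 2 pivots survive; hence the rank is 2.

2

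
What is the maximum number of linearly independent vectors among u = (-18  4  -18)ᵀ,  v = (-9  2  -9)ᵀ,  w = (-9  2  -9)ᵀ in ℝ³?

1

Row-reduce the 3×3 matrix with these as rows.
Reduction leaves 1 leading entry, giving rank 1.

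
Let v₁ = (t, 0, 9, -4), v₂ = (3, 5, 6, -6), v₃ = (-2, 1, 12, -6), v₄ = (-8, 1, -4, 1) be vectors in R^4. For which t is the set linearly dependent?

The set is linearly dependent precisely when det[v₁; v₂; v₃; v₄] = 0.
Expanding, det = -6*t - 13.
This vanishes exactly when t = -13/6.

t = -13/6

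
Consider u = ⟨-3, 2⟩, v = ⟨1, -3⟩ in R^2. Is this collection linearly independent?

The matrix [u|v] has determinant 7.
A nonzero determinant means the columns are linearly independent.

linearly independent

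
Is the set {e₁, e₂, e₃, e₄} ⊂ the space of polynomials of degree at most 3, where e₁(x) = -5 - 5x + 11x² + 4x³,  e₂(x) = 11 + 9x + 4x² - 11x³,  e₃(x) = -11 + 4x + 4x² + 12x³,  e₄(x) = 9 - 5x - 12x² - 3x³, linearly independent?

Write each element as a coordinate vector in ℝ⁴ using {1, x, …, x³}.
Row-reduce the matrix whose columns are e₁, e₂, e₃, e₄.
The reduction yields 4 nonzero rows, so the rank is 4.
Since rank = 4 (the number of vectors), the set is linearly independent.

linearly independent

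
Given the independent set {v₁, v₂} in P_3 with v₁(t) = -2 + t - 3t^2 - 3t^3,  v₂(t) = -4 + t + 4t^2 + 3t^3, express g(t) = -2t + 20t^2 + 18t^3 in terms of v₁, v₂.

g = -4v₁ + 2v₂

Take coordinate vectors relative to {1, t, …, t^3}.
Since v₁, v₂ are independent, the coefficients expressing g are uniquely determined by a linear system.
Row-reducing the augmented matrix gives the unique coefficients (α₁, α₂) = (-4, 2).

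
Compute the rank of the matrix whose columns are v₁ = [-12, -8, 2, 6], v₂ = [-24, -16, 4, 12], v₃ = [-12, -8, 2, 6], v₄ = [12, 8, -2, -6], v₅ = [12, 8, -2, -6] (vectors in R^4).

1

Form the matrix with v₁, v₂, v₃, v₄, v₅ as columns and reduce.
Reduction leaves 1 leading entry, giving rank 1.
(With 5 elements in a 4-dimensional space the rank is at most 4.)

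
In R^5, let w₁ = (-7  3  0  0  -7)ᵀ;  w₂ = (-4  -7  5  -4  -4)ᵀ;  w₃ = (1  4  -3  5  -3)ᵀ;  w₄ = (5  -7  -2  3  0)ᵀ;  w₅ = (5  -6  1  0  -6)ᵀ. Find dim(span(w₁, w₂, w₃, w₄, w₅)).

Form the matrix with w₁, w₂, w₃, w₄, w₅ as columns and reduce.
There are 5 pivot columns, so rank = 5.

dim = 5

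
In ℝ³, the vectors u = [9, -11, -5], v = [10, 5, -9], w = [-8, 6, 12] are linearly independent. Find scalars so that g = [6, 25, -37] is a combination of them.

g = -4u + v - 4w

Write g = c₁u + … + c₃w and equate components.
Back-substitution yields (c₁, c₂, c₃) = (-4, 1, -4).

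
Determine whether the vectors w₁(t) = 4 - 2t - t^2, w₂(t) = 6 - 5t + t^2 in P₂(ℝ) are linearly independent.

Take coordinates with respect to the standard basis {1, t, t^2}.
Place the vectors as rows of a 2×3 matrix and reduce to echelon form.
The reduction yields 2 nonzero rows, so the rank is 2.
Since rank = 2 (the number of vectors), the set is linearly independent.

linearly independent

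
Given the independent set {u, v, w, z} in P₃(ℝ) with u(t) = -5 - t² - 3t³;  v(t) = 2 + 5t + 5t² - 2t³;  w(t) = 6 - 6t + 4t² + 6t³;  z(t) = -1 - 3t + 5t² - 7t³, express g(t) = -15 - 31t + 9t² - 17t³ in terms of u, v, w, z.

Identify each element with its coordinate vector in ℝ⁴ via {1, t, …, t³}.
Solve the system with u, v, w, z as columns and g as the right-hand side.
Row-reducing the augmented matrix gives the unique coefficients (c₁, …, c₄) = (4, -2, 2, 3).

g = 4u - 2v + 2w + 3z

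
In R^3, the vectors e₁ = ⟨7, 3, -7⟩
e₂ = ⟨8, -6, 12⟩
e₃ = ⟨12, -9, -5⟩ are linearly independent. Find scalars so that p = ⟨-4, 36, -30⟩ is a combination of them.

Write p = α₁e₁ + … + α₃e₃ and equate components.
The system has the unique solution (α₁, α₂, α₃) = (4, -1, -2).

p = 4e₁ - e₂ - 2e₃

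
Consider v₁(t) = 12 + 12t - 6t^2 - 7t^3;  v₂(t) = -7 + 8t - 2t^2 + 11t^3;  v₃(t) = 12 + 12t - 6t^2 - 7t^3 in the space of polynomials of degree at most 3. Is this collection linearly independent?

Write each element as a coordinate vector in ℝ⁴ using {1, t, …, t^3}.
Two of the vectors are equal, giving an immediate dependence.

linearly dependent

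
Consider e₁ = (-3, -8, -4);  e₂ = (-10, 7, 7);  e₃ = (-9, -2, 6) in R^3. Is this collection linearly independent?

Row-reduce the matrix whose columns are e₁, e₂, e₃.
The reduction yields 3 nonzero rows, so the rank is 3.
Since rank = 3 (the number of vectors), the set is linearly independent.

linearly independent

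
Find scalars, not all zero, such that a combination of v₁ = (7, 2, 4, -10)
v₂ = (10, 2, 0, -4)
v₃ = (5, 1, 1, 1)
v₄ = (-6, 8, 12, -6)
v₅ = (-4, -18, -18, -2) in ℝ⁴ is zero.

Solve the homogeneous system with v₁, v₂, v₃, v₄, v₅ as columns by row-reducing the coefficient matrix.
One solution (up to scaling) is (2, -2, -2, -2, -1).

2v₁ - 2v₂ - 2v₃ - 2v₄ - v₅ = 0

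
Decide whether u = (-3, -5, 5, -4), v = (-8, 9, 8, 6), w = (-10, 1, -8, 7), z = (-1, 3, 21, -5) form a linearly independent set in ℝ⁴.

linearly dependent

Form the 4×4 matrix with these as columns; its determinant is 0.
A zero determinant means the columns are linearly dependent.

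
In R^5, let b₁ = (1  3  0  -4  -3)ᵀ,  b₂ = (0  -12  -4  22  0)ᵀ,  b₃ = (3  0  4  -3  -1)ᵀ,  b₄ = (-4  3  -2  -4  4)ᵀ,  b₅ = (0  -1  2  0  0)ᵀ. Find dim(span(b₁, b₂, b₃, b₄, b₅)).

Row-reduce the 5×5 matrix with these as rows.
Exactly 4 pivots survive; hence the rank is 4.

4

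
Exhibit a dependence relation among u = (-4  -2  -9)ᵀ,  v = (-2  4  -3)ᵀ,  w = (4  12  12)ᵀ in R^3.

Write the vectors as columns of a matrix and find a nonzero vector in its null space.
A generator of the null space is (2, -2, 1).

2u - 2v + w = 0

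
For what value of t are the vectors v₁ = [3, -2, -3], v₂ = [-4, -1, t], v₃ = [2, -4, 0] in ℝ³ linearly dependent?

The set is linearly dependent precisely when det[v₁; v₂; v₃] = 0.
Expanding, det = 8*t - 54.
Setting this to zero gives t = 27/4.

t = 27/4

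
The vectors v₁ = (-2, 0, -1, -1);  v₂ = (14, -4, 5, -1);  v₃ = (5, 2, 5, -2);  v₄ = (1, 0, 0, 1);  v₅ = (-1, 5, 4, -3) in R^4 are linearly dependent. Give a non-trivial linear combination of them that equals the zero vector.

Row-reduce the matrix with v₁, v₂, v₃, v₄, v₅ as columns; the null space gives the coefficients.
A generator of the null space is (2, -1, 3, 1, -2).

2v₁ - v₂ + 3v₃ + v₄ - 2v₅ = 0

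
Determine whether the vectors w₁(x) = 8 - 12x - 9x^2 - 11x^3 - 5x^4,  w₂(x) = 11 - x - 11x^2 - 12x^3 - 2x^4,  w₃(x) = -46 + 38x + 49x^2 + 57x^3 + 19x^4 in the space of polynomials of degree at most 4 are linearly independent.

linearly dependent

Take coordinates with respect to the standard basis {1, x, …, x^4}.
Row-reduce the matrix whose columns are w₁, w₂, w₃.
The reduction yields 2 nonzero rows, so the rank is 2.
Since rank 2 < 3, the set is linearly dependent.
Indeed 3w₁ + 2w₂ + w₃ = 0.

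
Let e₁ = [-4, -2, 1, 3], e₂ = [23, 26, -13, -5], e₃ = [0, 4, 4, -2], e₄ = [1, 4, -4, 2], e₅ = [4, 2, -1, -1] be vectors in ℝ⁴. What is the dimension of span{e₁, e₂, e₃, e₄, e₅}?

dim = 4

Row-reduce the 5×4 matrix with these as rows.
Exactly 4 pivots survive; hence the rank is 4.
(With 5 elements in a 4-dimensional space the rank is at most 4.)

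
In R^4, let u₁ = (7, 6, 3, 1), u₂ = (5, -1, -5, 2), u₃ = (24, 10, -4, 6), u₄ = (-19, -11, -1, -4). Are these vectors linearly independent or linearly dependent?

linearly dependent

Row-reduce the matrix whose columns are u₁, u₂, u₃, u₄.
The reduction yields 2 nonzero rows, so the rank is 2.
Since rank 2 < 4, the set is linearly dependent.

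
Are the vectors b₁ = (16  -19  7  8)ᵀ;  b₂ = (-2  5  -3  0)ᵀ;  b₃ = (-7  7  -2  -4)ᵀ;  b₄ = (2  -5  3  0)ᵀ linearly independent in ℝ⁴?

Row-reduce the matrix whose columns are b₁, b₂, b₃, b₄.
The reduction yields 2 nonzero rows, so the rank is 2.
Since rank 2 < 4, the set is linearly dependent.
Indeed b₁ + b₂ + 2b₃ = 0.

linearly dependent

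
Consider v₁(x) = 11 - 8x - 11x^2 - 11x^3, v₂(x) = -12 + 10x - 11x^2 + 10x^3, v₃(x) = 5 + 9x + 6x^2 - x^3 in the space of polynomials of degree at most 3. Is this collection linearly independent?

linearly independent

Take coordinates with respect to the standard basis {1, x, …, x^3}.
Row-reduce the matrix whose columns are v₁, v₂, v₃.
The reduction yields 3 nonzero rows, so the rank is 3.
Since rank = 3 (the number of vectors), the set is linearly independent.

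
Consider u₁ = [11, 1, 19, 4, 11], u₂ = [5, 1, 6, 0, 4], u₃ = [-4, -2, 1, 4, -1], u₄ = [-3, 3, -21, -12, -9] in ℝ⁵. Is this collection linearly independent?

Place the vectors as rows of a 4×5 matrix and reduce to echelon form.
The reduction yields 2 nonzero rows, so the rank is 2.
Since rank 2 < 4, the set is linearly dependent.

linearly dependent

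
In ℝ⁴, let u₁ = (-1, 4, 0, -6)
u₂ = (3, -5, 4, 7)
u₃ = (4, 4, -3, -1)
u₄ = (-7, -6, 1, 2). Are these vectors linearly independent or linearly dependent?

The matrix [u₁|u₂|u₃|u₄] has determinant -33.
A nonzero determinant means the columns are linearly independent.

linearly independent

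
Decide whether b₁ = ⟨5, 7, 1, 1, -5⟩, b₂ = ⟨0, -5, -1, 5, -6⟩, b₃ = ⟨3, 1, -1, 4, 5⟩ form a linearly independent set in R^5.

Place the vectors as rows of a 3×5 matrix and reduce to echelon form.
The reduction yields 3 nonzero rows, so the rank is 3.
Since rank = 3 (the number of vectors), the set is linearly independent.

linearly independent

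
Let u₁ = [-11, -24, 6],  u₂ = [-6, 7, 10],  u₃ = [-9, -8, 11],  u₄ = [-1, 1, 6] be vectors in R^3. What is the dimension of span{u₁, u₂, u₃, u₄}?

Row-reduce the 4×3 matrix with these as rows.
The echelon form has 3 nonzero rows, so the rank is 3.
(With 4 elements in a 3-dimensional space the rank is at most 3.)

3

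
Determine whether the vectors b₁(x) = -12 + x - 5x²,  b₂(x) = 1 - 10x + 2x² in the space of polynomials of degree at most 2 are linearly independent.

linearly independent

Write each element as a coordinate vector in ℝ³ using {1, x, x²}.
Row-reduce the matrix whose columns are b₁, b₂.
The reduction yields 2 nonzero rows, so the rank is 2.
Since rank = 2 (the number of vectors), the set is linearly independent.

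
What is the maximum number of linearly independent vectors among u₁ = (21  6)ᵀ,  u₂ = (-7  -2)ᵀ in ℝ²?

1

Form the matrix with u₁, u₂ as columns and reduce.
Reduction leaves 1 leading entry, giving rank 1.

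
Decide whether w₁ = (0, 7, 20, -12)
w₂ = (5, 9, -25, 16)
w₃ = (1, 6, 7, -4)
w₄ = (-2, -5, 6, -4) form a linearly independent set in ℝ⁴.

Place the vectors as rows of a 4×4 matrix and reduce to echelon form.
The reduction yields 2 nonzero rows, so the rank is 2.
Since rank 2 < 4, the set is linearly dependent.
Indeed 3w₁ + w₂ - 5w₃ = 0.

linearly dependent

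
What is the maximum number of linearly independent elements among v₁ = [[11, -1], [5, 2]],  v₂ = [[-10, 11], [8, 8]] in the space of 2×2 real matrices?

Use coordinates relative to {E₁₁, E₁₂, E₂₁, E₂₂}.
Put the 4×2 matrix [v₁|v₂] into echelon form.
Reduction leaves 2 leading entries, giving rank 2.

2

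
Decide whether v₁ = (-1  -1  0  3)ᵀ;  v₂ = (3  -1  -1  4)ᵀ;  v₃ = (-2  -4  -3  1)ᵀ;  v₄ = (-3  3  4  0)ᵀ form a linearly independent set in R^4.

linearly independent

The matrix [v₁|v₂|v₃|v₄] has determinant 10.
A nonzero determinant means the columns are linearly independent.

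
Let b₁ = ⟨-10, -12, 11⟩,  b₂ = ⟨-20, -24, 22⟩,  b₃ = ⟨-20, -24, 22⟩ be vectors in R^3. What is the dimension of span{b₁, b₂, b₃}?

1

Form the matrix with b₁, b₂, b₃ as columns and reduce.
The echelon form has 1 nonzero row, so the rank is 1.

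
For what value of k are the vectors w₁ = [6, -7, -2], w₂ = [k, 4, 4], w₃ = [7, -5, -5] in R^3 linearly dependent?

Place the vectors as rows of a 3×3 matrix; dependence ⇔ determinant zero.
Expanding, det = -25*k - 140.
Solving -25*k - 140 = 0 yields k = -28/5.

k = -28/5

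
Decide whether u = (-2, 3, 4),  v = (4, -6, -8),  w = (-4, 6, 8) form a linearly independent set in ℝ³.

linearly dependent

The matrix [u|v|w] has determinant 0.
A zero determinant means the columns are linearly dependent.
Indeed 2u + v = 0.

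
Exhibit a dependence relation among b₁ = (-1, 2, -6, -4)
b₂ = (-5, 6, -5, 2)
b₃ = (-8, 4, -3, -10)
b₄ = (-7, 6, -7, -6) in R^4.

b₁ + b₂ + b₃ - 2b₄ = 0

Solve the homogeneous system with b₁, b₂, b₃, b₄ as columns by row-reducing the coefficient matrix.
The free variable yields coefficients (1, 1, 1, -2) (any nonzero multiple also works).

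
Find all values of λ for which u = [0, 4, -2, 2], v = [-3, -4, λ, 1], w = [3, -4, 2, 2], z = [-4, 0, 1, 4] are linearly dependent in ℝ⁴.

λ = 11/4

Place the vectors as rows of a 4×4 matrix; dependence ⇔ determinant zero.
The determinant works out to 112*λ - 308.
This vanishes exactly when λ = 11/4.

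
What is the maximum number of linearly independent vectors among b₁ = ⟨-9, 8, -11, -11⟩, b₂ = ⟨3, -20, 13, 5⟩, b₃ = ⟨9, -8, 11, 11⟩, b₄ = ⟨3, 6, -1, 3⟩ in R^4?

Put the 4×4 matrix [b₁|b₂|b₃|b₄] into echelon form.
There are 2 pivot columns, so rank = 2.

2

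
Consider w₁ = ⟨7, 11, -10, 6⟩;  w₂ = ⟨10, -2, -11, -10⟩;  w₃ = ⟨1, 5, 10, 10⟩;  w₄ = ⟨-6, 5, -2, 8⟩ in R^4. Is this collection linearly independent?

The matrix [w₁|w₂|w₃|w₄] has determinant -2464.
A nonzero determinant means the columns are linearly independent.

linearly independent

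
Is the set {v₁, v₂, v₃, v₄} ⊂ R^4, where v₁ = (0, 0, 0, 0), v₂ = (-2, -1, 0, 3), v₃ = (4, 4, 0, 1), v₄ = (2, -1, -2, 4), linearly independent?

linearly dependent

One of the vectors is the zero vector, so the set is linearly dependent.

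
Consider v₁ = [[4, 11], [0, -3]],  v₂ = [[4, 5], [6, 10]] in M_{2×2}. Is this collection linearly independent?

linearly independent

Write each element as a coordinate vector in ℝ⁴ using {E₁₁, E₁₂, E₂₁, E₂₂}.
Row-reduce the matrix whose columns are v₁, v₂.
The reduction yields 2 nonzero rows, so the rank is 2.
Since rank = 2 (the number of vectors), the set is linearly independent.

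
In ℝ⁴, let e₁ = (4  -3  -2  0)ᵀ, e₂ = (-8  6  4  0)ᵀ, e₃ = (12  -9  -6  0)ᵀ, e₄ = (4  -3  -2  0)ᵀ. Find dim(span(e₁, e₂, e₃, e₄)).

dim = 1

Put the 4×4 matrix [e₁|e₂|e₃|e₄] into echelon form.
The echelon form has 1 nonzero row, so the rank is 1.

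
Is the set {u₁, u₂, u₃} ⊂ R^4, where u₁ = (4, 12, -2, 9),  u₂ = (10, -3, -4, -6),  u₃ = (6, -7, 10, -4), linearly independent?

linearly independent

Row-reduce the matrix whose columns are u₁, u₂, u₃.
The reduction yields 3 nonzero rows, so the rank is 3.
Since rank = 3 (the number of vectors), the set is linearly independent.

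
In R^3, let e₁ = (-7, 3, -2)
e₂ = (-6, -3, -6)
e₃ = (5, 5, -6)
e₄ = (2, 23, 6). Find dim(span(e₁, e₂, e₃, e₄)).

Form the matrix with e₁, e₂, e₃, e₄ as columns and reduce.
The echelon form has 3 nonzero rows, so the rank is 3.
(With 4 elements in a 3-dimensional space the rank is at most 3.)

dim = 3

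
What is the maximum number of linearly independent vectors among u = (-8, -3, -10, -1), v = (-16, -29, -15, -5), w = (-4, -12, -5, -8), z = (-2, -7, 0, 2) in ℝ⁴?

Put the 4×4 matrix [u|v|w|z] into echelon form.
There are 3 pivot columns, so rank = 3.

3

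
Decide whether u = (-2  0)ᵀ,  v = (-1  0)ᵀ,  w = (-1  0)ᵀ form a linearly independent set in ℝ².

There are 3 vectors in a 2-dimensional space, so they cannot be linearly independent.

linearly dependent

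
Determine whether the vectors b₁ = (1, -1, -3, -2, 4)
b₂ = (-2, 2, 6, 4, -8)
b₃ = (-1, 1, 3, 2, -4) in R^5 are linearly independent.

Row-reduce the matrix whose columns are b₁, b₂, b₃.
The reduction yields 1 nonzero row, so the rank is 1.
Since rank 1 < 3, the set is linearly dependent.

linearly dependent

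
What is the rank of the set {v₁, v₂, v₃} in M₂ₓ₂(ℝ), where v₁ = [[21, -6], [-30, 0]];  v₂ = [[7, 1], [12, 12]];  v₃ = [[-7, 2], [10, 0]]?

Represent each element by its coordinate vector in ℝ⁴.
Row-reduce the 3×4 matrix with these as rows.
Reduction leaves 2 leading entries, giving rank 2.

2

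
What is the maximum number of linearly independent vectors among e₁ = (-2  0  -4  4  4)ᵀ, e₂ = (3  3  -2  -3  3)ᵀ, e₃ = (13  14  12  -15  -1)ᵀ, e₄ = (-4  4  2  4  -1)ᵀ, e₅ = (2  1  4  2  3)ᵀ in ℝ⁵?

4

Row-reduce the 5×5 matrix with these as rows.
There are 4 pivot columns, so rank = 4.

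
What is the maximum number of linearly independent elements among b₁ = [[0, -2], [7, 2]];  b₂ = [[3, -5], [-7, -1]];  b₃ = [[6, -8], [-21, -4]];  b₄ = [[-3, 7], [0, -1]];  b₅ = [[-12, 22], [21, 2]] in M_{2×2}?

Represent each element by its coordinate vector in ℝ⁴.
Put the 4×5 matrix [b₁|b₂|b₃|b₄|b₅] into echelon form.
Reduction leaves 2 leading entries, giving rank 2.
(With 5 elements in a 4-dimensional space the rank is at most 4.)

2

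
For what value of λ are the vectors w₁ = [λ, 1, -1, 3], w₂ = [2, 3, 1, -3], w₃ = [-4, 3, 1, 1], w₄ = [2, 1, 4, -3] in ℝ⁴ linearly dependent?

Place the vectors as rows of a 4×4 matrix; dependence ⇔ determinant zero.
The determinant works out to -44*λ - 208.
This vanishes exactly when λ = -52/11.

λ = -52/11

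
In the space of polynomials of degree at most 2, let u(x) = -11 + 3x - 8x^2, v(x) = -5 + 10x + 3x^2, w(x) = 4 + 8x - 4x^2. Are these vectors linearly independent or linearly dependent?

linearly independent

Write each element as a coordinate vector in ℝ³ using {1, x, x^2}.
The matrix [u|v|w] has determinant 1320.
A nonzero determinant means the columns are linearly independent.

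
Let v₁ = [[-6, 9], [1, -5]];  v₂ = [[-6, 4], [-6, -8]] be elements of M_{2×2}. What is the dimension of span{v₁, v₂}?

Use coordinates relative to {E₁₁, E₁₂, E₂₁, E₂₂}.
Put the 4×2 matrix [v₁|v₂] into echelon form.
The echelon form has 2 nonzero rows, so the rank is 2.

dim = 2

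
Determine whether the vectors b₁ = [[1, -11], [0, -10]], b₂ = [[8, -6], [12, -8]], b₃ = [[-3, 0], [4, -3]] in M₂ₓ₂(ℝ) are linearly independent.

linearly independent

Take coordinates with respect to the standard basis {E₁₁, E₁₂, E₂₁, E₂₂}.
Place the vectors as rows of a 3×4 matrix and reduce to echelon form.
The reduction yields 3 nonzero rows, so the rank is 3.
Since rank = 3 (the number of vectors), the set is linearly independent.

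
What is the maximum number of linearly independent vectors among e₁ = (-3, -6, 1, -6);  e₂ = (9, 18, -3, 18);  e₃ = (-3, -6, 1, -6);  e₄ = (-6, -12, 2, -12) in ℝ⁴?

1

Form the matrix with e₁, e₂, e₃, e₄ as columns and reduce.
Reduction leaves 1 leading entry, giving rank 1.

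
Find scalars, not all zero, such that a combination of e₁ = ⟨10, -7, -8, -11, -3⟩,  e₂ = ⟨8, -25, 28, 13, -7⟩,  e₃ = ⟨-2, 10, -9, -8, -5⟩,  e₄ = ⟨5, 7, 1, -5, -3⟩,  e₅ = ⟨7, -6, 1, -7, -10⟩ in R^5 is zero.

Solve the homogeneous system with e₁, e₂, e₃, e₄, e₅ as columns by row-reducing the coefficient matrix.
A generator of the null space is (1, 1, 2, 0, -2).

e₁ + e₂ + 2e₃ - 2e₅ = 0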